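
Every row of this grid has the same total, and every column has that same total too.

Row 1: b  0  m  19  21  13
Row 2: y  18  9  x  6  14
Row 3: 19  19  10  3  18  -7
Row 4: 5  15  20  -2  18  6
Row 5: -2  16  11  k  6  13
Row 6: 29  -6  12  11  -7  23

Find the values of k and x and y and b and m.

Rows 3 and 4 both sum to 62, so that's the common total.
Row 5 has -2 + 16 + 11 + 6 + 13 = 44; the blank must be 62 − 44 = 18.
Column 3 has 9 + 10 + 20 + 11 + 12 = 62; the blank must be 62 − 62 = 0.
Row 1 has 0 + 0 + 19 + 21 + 13 = 53; the blank must be 62 − 53 = 9.
Column 1 has 9 + 19 + 5 − 2 + 29 = 60; the blank must be 62 − 60 = 2.
Row 2 has 2 + 18 + 9 + 6 + 14 = 49; the blank must be 62 − 49 = 13.

k = 18, x = 13, y = 2, b = 9, m = 0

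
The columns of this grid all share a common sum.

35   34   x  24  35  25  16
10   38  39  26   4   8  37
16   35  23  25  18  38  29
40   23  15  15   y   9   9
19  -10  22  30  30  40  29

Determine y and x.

The complete columns each total 120.
Column 5 is missing 120 − 87 = 33 (since 35 + 4 + 18 + 30 = 87).
Column 3 is missing 120 − 99 = 21 (since 39 + 23 + 15 + 22 = 99).

y = 33, x = 21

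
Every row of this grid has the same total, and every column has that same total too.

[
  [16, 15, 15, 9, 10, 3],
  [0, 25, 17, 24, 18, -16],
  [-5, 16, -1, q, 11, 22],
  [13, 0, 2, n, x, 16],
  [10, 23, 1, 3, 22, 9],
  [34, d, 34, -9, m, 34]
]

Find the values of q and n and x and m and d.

q = 25, n = 16, x = 21, m = -14, d = -11

Rows 1 and 2 both sum to 68, so that's the common total.
The known cells in column 2 total 79, leaving 68 − 79 = -11 for the blank.
The known cells in row 6 total 82, leaving 68 − 82 = -14 for the blank.
The known cells in column 5 total 47, leaving 68 − 47 = 21 for the blank.
The known cells in row 3 total 43, leaving 68 − 43 = 25 for the blank.
The known cells in row 4 total 52, leaving 68 − 52 = 16 for the blank.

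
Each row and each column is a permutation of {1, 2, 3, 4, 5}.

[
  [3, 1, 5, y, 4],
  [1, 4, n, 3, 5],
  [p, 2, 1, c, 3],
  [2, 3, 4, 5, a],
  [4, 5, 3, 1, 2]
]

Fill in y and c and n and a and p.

For row 2, column 3: row 2 already has {1, 3, 4, 5}; that leaves 2.
For row 4, column 5: row 4 already has {2, 3, 4, 5}; that leaves 1.
Cell (1,4): row 1 already has {1, 3, 4, 5} → 2.
At (row 3, col 1): column 1 already has {1, 2, 3, 4}, so the value is 5.
At (row 3, col 4): row 3 already has {1, 2, 3, 5}, so the value is 4.

y = 2, c = 4, n = 2, a = 1, p = 5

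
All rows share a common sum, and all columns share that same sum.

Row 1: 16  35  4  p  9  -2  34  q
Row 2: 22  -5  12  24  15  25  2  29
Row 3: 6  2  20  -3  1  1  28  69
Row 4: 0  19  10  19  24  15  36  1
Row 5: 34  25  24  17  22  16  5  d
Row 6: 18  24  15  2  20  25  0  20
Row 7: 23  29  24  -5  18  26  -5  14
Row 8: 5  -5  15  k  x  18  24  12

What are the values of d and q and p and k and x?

Rows 2 and 3 both sum to 124, so that's the common total.
Column 5 has 9 + 15 + 1 + 24 + 22 + 20 + 18 = 109; the blank must be 124 − 109 = 15.
Row 8 has 5 − 5 + 15 + 15 + 18 + 24 + 12 = 84; the blank must be 124 − 84 = 40.
Column 4 has 24 − 3 + 19 + 17 + 2 − 5 + 40 = 94; the blank must be 124 − 94 = 30.
Row 1 has 16 + 35 + 4 + 30 + 9 − 2 + 34 = 126; the blank must be 124 − 126 = -2.
Row 5 has 34 + 25 + 24 + 17 + 22 + 16 + 5 = 143; the blank must be 124 − 143 = -19.

d = -19, q = -2, p = 30, k = 40, x = 15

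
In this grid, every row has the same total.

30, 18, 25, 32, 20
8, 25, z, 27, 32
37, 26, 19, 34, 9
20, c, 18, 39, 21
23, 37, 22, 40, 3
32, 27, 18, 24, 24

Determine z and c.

The complete rows each total 125.
Row 2 is missing 125 − 92 = 33 (since 8 + 25 + 27 + 32 = 92).
Row 4 is missing 125 − 98 = 27 (since 20 + 18 + 39 + 21 = 98).

z = 33, c = 27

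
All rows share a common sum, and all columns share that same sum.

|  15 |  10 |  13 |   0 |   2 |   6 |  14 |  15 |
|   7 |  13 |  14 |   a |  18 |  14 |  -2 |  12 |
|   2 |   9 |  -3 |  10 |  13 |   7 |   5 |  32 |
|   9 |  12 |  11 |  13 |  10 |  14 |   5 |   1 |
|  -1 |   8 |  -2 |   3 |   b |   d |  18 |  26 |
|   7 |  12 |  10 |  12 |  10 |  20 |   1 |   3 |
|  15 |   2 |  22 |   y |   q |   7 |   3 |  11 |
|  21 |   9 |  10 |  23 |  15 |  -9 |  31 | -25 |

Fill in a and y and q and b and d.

a = -1, y = 15, q = 0, b = 7, d = 16

Rows 1 and 3 both sum to 75, so that's the common total.
The known cells in column 6 total 59, leaving 75 − 59 = 16 for the blank.
The known cells in row 5 total 68, leaving 75 − 68 = 7 for the blank.
The known cells in column 5 total 75, leaving 75 − 75 = 0 for the blank.
The known cells in row 7 total 60, leaving 75 − 60 = 15 for the blank.
The known cells in row 2 total 76, leaving 75 − 76 = -1 for the blank.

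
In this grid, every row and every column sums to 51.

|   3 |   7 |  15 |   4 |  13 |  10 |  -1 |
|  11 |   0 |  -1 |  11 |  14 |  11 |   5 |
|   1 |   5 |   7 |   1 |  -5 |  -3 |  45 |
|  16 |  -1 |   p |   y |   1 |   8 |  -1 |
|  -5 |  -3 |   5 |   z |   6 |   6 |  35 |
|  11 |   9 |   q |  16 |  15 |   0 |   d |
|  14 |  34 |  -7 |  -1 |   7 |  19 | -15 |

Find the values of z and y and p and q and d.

Row 5: -5 − 3 + 5 + 6 + 6 + 35 = 44, so its missing entry is 51 − 44 = 7.
Column 4: 4 + 11 + 1 + 7 + 16 − 1 = 38, so its missing entry is 51 − 38 = 13.
Column 7: -1 + 5 + 45 − 1 + 35 − 15 = 68, so its missing entry is 51 − 68 = -17.
Row 4: 16 − 1 + 13 + 1 + 8 − 1 = 36, so its missing entry is 51 − 36 = 15.
Row 6: 11 + 9 + 16 + 15 + 0 − 17 = 34, so its missing entry is 51 − 34 = 17.

z = 7, y = 13, p = 15, q = 17, d = -17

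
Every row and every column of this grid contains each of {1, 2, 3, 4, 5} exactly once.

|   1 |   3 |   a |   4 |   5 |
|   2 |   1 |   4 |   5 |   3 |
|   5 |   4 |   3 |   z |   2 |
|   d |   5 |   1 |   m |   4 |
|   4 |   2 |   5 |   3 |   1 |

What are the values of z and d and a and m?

z = 1, d = 3, a = 2, m = 2

For row 3, column 4: row 3 already has {2, 3, 4, 5}; that leaves 1.
At (row 1, col 3): row 1 already has {1, 3, 4, 5}, so the value is 2.
Cell (4,4): column 4 already has {1, 3, 4, 5} → 2.
For row 4, column 1: row 4 already has {1, 2, 4, 5}; that leaves 3.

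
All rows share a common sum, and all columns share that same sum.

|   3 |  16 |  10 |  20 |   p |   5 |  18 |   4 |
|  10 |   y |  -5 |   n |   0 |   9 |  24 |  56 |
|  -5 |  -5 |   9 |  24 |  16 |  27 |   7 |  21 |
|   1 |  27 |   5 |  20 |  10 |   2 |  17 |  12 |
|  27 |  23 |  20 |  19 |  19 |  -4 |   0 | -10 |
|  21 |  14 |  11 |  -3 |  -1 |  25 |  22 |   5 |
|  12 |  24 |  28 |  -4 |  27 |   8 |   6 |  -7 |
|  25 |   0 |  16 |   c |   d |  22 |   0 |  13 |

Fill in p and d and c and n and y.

Rows 3 and 4 both sum to 94, so that's the common total.
Row 1: 3 + 16 + 10 + 20 + 5 + 18 + 4 = 76, so its missing entry is 94 − 76 = 18.
Column 5: 18 + 0 + 16 + 10 + 19 − 1 + 27 = 89, so its missing entry is 94 − 89 = 5.
Column 2: 16 − 5 + 27 + 23 + 14 + 24 + 0 = 99, so its missing entry is 94 − 99 = -5.
Row 8: 25 + 0 + 16 + 5 + 22 + 0 + 13 = 81, so its missing entry is 94 − 81 = 13.
Row 2: 10 − 5 − 5 + 0 + 9 + 24 + 56 = 89, so its missing entry is 94 − 89 = 5.

p = 18, d = 5, c = 13, n = 5, y = -5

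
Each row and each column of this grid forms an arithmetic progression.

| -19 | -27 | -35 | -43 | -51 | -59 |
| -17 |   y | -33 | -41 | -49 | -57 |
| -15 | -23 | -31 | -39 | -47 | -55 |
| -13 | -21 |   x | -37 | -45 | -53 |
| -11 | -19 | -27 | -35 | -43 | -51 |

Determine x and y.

Along each row the entries change by -8 per step; down each column they change by 2.
Row 4: from -13 at column 1, stepping by -8 to column 3 gives -29.
Row 2: from -17 at column 1, stepping by -8 to column 2 gives -25.

x = -29, y = -25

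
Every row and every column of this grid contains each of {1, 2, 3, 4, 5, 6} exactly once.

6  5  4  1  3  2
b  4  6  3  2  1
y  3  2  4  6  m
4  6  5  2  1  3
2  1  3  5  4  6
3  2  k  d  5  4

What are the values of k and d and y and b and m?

k = 1, d = 6, y = 1, b = 5, m = 5

For row 2, column 1: row 2 already has {1, 2, 3, 4, 6}; that leaves 5.
For row 3, column 1: column 1 already has {2, 3, 4, 5, 6}; that leaves 1.
At (row 6, col 4): column 4 already has {1, 2, 3, 4, 5}, so the value is 6.
At (row 3, col 6): row 3 already has {1, 2, 3, 4, 6}, so the value is 5.
For row 6, column 3: row 6 already has {2, 3, 4, 5, 6}; that leaves 1.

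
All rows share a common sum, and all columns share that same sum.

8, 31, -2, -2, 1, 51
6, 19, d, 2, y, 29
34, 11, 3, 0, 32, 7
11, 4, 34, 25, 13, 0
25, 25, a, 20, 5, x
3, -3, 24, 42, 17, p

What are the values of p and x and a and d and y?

p = 4, x = -4, a = 16, d = 12, y = 19

Rows 1 and 3 both sum to 87, so that's the common total.
Row 6: 3 − 3 + 24 + 42 + 17 = 83, so its missing entry is 87 − 83 = 4.
Column 5: 1 + 32 + 13 + 5 + 17 = 68, so its missing entry is 87 − 68 = 19.
Row 2: 6 + 19 + 2 + 19 + 29 = 75, so its missing entry is 87 − 75 = 12.
Column 3: -2 + 12 + 3 + 34 + 24 = 71, so its missing entry is 87 − 71 = 16.
Row 5: 25 + 25 + 16 + 20 + 5 = 91, so its missing entry is 87 − 91 = -4.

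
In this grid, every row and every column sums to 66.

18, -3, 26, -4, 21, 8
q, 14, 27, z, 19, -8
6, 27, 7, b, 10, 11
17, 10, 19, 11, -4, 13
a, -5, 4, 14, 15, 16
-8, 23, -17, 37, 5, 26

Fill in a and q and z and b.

Row 3 has 6 + 27 + 7 + 10 + 11 = 61; the blank must be 66 − 61 = 5.
Row 5 has -5 + 4 + 14 + 15 + 16 = 44; the blank must be 66 − 44 = 22.
Column 1 has 18 + 6 + 17 + 22 − 8 = 55; the blank must be 66 − 55 = 11.
Row 2 has 11 + 14 + 27 + 19 − 8 = 63; the blank must be 66 − 63 = 3.

a = 22, q = 11, z = 3, b = 5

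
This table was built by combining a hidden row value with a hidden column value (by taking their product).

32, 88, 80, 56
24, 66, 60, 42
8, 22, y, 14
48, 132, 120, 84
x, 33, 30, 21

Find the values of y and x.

Each row is a constant multiple of every other row — this is a multiplication table with the headers hidden.
Row 3 is 22/88 = 1/4 times row 1, so its entry in column 3 is 80 × 1/4 = 20.
Row 5 is 33/88 = 3/8 times row 1, so its entry in column 1 is 32 × 3/8 = 12.

y = 20, x = 12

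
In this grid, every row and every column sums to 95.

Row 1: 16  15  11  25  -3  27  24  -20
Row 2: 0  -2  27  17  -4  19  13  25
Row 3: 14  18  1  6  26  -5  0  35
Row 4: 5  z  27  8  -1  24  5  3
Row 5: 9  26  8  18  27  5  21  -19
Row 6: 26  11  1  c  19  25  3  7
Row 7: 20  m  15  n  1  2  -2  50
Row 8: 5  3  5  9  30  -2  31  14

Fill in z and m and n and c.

z = 24, m = 0, n = 9, c = 3

Row 4 has 5 + 27 + 8 − 1 + 24 + 5 + 3 = 71; the blank must be 95 − 71 = 24.
Column 2 has 15 − 2 + 18 + 24 + 26 + 11 + 3 = 95; the blank must be 95 − 95 = 0.
Row 6 has 26 + 11 + 1 + 19 + 25 + 3 + 7 = 92; the blank must be 95 − 92 = 3.
Row 7 has 20 + 0 + 15 + 1 + 2 − 2 + 50 = 86; the blank must be 95 − 86 = 9.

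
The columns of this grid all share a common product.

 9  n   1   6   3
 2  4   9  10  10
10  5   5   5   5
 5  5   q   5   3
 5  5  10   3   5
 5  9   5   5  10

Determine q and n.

Columns 1 and 4 each multiply to 22500, so every column has product 22500.
Column 3: 1×9×5×10×5 = 2250, so the missing entry is 22500 ÷ 2250 = 10.
Column 2: 4×5×5×5×9 = 4500, so the missing entry is 22500 ÷ 4500 = 5.

q = 10, n = 5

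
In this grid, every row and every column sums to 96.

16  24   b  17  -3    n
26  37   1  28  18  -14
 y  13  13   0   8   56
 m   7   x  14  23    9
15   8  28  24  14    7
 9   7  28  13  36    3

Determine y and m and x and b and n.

y = 6, m = 24, x = 19, b = 7, n = 35

Row 3: 13 + 13 + 0 + 8 + 56 = 90, so its missing entry is 96 − 90 = 6.
Column 1: 16 + 26 + 6 + 15 + 9 = 72, so its missing entry is 96 − 72 = 24.
Column 6: -14 + 56 + 9 + 7 + 3 = 61, so its missing entry is 96 − 61 = 35.
Row 1: 16 + 24 + 17 − 3 + 35 = 89, so its missing entry is 96 − 89 = 7.
Row 4: 24 + 7 + 14 + 23 + 9 = 77, so its missing entry is 96 − 77 = 19.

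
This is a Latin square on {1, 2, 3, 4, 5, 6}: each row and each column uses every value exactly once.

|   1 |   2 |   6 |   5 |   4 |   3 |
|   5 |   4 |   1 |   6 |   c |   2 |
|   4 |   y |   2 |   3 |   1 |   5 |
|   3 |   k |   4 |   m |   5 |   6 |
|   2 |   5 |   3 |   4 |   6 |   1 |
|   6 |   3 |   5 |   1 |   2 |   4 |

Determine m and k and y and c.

For row 4, column 4: column 4 already has {1, 3, 4, 5, 6}; that leaves 2.
At (row 4, col 2): row 4 already has {2, 3, 4, 5, 6}, so the value is 1.
At (row 3, col 2): row 3 already has {1, 2, 3, 4, 5}, so the value is 6.
At (row 2, col 5): row 2 already has {1, 2, 4, 5, 6}, so the value is 3.

m = 2, k = 1, y = 6, c = 3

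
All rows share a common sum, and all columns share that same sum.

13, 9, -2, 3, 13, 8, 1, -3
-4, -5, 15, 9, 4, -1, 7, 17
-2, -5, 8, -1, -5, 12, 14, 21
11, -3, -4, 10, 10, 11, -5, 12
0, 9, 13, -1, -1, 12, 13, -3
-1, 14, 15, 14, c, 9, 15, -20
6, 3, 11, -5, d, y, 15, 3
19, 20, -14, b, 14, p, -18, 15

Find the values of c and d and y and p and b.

Rows 1 and 2 both sum to 42, so that's the common total.
Row 6: -1 + 14 + 15 + 14 + 9 + 15 − 20 = 46, so its missing entry is 42 − 46 = -4.
Column 5: 13 + 4 − 5 + 10 − 1 − 4 + 14 = 31, so its missing entry is 42 − 31 = 11.
Row 7: 6 + 3 + 11 − 5 + 11 + 15 + 3 = 44, so its missing entry is 42 − 44 = -2.
Column 4: 3 + 9 − 1 + 10 − 1 + 14 − 5 = 29, so its missing entry is 42 − 29 = 13.
Row 8: 19 + 20 − 14 + 13 + 14 − 18 + 15 = 49, so its missing entry is 42 − 49 = -7.

c = -4, d = 11, y = -2, p = -7, b = 13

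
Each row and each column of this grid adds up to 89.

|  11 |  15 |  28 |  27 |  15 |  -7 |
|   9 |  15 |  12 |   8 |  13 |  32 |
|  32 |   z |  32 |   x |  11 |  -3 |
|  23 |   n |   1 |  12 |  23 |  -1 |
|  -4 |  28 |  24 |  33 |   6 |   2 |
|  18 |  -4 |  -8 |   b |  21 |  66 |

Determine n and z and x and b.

Row 4: 23 + 1 + 12 + 23 − 1 = 58, so its missing entry is 89 − 58 = 31.
Row 6: 18 − 4 − 8 + 21 + 66 = 93, so its missing entry is 89 − 93 = -4.
Column 4: 27 + 8 + 12 + 33 − 4 = 76, so its missing entry is 89 − 76 = 13.
Row 3: 32 + 32 + 13 + 11 − 3 = 85, so its missing entry is 89 − 85 = 4.

n = 31, z = 4, x = 13, b = -4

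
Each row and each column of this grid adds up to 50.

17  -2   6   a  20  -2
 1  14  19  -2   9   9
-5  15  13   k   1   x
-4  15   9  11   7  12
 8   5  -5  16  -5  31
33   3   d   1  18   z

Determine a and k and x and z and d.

Row 1 has 17 − 2 + 6 + 20 − 2 = 39; the blank must be 50 − 39 = 11.
Column 4 has 11 − 2 + 11 + 16 + 1 = 37; the blank must be 50 − 37 = 13.
Row 3 has -5 + 15 + 13 + 13 + 1 = 37; the blank must be 50 − 37 = 13.
Column 6 has -2 + 9 + 13 + 12 + 31 = 63; the blank must be 50 − 63 = -13.
Row 6 has 33 + 3 + 1 + 18 − 13 = 42; the blank must be 50 − 42 = 8.

a = 11, k = 13, x = 13, z = -13, d = 8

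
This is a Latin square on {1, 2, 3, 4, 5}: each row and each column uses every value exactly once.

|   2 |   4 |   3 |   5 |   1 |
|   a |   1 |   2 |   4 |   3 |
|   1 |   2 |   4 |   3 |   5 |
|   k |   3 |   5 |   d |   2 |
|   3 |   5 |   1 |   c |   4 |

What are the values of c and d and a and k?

c = 2, d = 1, a = 5, k = 4

Cell (2,1): row 2 already has {1, 2, 3, 4} → 5.
At (row 4, col 1): column 1 already has {1, 2, 3, 5}, so the value is 4.
At (row 4, col 4): row 4 already has {2, 3, 4, 5}, so the value is 1.
At (row 5, col 4): row 5 already has {1, 3, 4, 5}, so the value is 2.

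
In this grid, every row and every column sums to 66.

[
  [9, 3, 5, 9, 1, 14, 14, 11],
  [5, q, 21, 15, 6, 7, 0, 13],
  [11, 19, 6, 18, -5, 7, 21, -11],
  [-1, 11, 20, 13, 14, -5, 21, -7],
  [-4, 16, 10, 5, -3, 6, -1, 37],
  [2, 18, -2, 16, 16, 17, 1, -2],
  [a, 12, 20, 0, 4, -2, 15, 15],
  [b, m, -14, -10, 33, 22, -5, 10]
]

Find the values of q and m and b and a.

q = -1, m = -12, b = 42, a = 2

The known cells in row 2 total 67, leaving 66 − 67 = -1 for the blank.
The known cells in column 2 total 78, leaving 66 − 78 = -12 for the blank.
The known cells in row 8 total 24, leaving 66 − 24 = 42 for the blank.
The known cells in row 7 total 64, leaving 66 − 64 = 2 for the blank.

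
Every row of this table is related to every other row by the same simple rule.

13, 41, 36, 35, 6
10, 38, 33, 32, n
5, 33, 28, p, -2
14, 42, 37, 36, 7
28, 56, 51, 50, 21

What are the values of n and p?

n = 3, p = 27

The difference between any two rows is the same in every column — this is an addition table with the headers hidden.
Row 2 minus row 1 is 33 − 36 = -3, so its entry in column 5 is 6 + (-3) = 3.
Row 3 minus row 1 is 28 − 36 = -8, so its entry in column 4 is 35 + (-8) = 27.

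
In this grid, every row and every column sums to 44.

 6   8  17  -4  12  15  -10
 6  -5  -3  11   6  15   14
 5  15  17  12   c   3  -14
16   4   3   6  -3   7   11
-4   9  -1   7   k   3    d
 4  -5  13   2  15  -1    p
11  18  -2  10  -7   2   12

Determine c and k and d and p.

c = 6, k = 15, d = 15, p = 16

The known cells in row 3 total 38, leaving 44 − 38 = 6 for the blank.
The known cells in column 5 total 29, leaving 44 − 29 = 15 for the blank.
The known cells in row 5 total 29, leaving 44 − 29 = 15 for the blank.
The known cells in row 6 total 28, leaving 44 − 28 = 16 for the blank.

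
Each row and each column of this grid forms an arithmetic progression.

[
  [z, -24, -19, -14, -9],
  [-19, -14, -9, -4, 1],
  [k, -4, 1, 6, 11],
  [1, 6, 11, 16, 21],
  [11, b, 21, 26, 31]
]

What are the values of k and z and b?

Along each row the entries change by 5 per step; down each column they change by 10.
Row 3: from -4 at column 2, stepping by 5 to column 1 gives -9.
Row 1: from -24 at column 2, stepping by 5 to column 1 gives -29.
Row 5: from 11 at column 1, stepping by 5 to column 2 gives 16.

k = -9, z = -29, b = 16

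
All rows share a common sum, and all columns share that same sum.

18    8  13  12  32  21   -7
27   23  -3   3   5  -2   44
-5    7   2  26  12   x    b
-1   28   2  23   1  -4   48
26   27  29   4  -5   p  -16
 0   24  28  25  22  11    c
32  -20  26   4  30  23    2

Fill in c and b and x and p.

Rows 1 and 2 both sum to 97, so that's the common total.
Row 5 has 26 + 27 + 29 + 4 − 5 − 16 = 65; the blank must be 97 − 65 = 32.
Column 6 has 21 − 2 − 4 + 32 + 11 + 23 = 81; the blank must be 97 − 81 = 16.
Row 3 has -5 + 7 + 2 + 26 + 12 + 16 = 58; the blank must be 97 − 58 = 39.
Row 6 has 0 + 24 + 28 + 25 + 22 + 11 = 110; the blank must be 97 − 110 = -13.

c = -13, b = 39, x = 16, p = 32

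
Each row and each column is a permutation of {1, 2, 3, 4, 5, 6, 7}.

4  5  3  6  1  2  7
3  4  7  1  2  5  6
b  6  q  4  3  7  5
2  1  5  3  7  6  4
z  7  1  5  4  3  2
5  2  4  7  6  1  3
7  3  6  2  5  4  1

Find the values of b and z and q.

b = 1, z = 6, q = 2

For row 5, column 1: row 5 already has {1, 2, 3, 4, 5, 7}; that leaves 6.
Cell (3,1): column 1 already has {2, 3, 4, 5, 6, 7} → 1.
For row 3, column 3: row 3 already has {1, 3, 4, 5, 6, 7}; that leaves 2.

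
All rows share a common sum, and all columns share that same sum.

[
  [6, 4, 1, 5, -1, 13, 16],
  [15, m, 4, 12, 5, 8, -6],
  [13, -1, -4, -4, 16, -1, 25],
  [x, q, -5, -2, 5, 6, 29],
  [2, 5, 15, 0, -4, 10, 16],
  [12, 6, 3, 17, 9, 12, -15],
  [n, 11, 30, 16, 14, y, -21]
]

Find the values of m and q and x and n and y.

Rows 1 and 3 both sum to 44, so that's the common total.
Column 6: 13 + 8 − 1 + 6 + 10 + 12 = 48, so its missing entry is 44 − 48 = -4.
Row 2: 15 + 4 + 12 + 5 + 8 − 6 = 38, so its missing entry is 44 − 38 = 6.
Column 2: 4 + 6 − 1 + 5 + 6 + 11 = 31, so its missing entry is 44 − 31 = 13.
Row 4: 13 − 5 − 2 + 5 + 6 + 29 = 46, so its missing entry is 44 − 46 = -2.
Row 7: 11 + 30 + 16 + 14 − 4 − 21 = 46, so its missing entry is 44 − 46 = -2.

m = 6, q = 13, x = -2, n = -2, y = -4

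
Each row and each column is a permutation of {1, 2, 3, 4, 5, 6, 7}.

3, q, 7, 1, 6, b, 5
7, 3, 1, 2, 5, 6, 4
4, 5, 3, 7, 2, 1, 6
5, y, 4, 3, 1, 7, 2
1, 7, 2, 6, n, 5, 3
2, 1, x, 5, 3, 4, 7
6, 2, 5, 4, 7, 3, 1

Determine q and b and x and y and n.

q = 4, b = 2, x = 6, y = 6, n = 4

For row 5, column 5: row 5 already has {1, 2, 3, 5, 6, 7}; that leaves 4.
Cell (4,2): row 4 already has {1, 2, 3, 4, 5, 7} → 6.
At (row 1, col 2): column 2 already has {1, 2, 3, 5, 6, 7}, so the value is 4.
Cell (1,6): row 1 already has {1, 3, 4, 5, 6, 7} → 2.
Cell (6,3): row 6 already has {1, 2, 3, 4, 5, 7} → 6.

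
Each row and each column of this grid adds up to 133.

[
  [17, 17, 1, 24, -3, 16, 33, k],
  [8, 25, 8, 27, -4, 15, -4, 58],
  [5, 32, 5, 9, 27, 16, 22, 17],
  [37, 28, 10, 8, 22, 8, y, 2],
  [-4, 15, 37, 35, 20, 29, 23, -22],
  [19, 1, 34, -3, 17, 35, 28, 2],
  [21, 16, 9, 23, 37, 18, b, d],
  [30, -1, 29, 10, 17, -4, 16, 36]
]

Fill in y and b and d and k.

y = 18, b = -3, d = 12, k = 28

Row 1: 17 + 17 + 1 + 24 − 3 + 16 + 33 = 105, so its missing entry is 133 − 105 = 28.
Column 8: 28 + 58 + 17 + 2 − 22 + 2 + 36 = 121, so its missing entry is 133 − 121 = 12.
Row 7: 21 + 16 + 9 + 23 + 37 + 18 + 12 = 136, so its missing entry is 133 − 136 = -3.
Row 4: 37 + 28 + 10 + 8 + 22 + 8 + 2 = 115, so its missing entry is 133 − 115 = 18.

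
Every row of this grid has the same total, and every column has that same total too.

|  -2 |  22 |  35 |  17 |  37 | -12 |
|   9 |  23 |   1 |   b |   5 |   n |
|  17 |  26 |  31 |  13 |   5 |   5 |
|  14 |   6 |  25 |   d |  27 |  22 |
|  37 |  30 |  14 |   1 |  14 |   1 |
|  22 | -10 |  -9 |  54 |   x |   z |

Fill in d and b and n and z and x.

Rows 1 and 3 both sum to 97, so that's the common total.
Column 5: 37 + 5 + 5 + 27 + 14 = 88, so its missing entry is 97 − 88 = 9.
Row 6: 22 − 10 − 9 + 54 + 9 = 66, so its missing entry is 97 − 66 = 31.
Column 6: -12 + 5 + 22 + 1 + 31 = 47, so its missing entry is 97 − 47 = 50.
Row 4: 14 + 6 + 25 + 27 + 22 = 94, so its missing entry is 97 − 94 = 3.
Row 2: 9 + 23 + 1 + 5 + 50 = 88, so its missing entry is 97 − 88 = 9.

d = 3, b = 9, n = 50, z = 31, x = 9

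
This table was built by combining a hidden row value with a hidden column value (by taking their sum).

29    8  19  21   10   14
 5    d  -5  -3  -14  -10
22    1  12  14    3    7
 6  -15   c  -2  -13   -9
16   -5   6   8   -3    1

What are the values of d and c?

The difference between any two rows is the same in every column — this is an addition table with the headers hidden.
Row 2 minus row 1 is 5 − 29 = -24, so its entry in column 2 is 8 + (-24) = -16.
Row 4 minus row 1 is 6 − 29 = -23, so its entry in column 3 is 19 + (-23) = -4.

d = -16, c = -4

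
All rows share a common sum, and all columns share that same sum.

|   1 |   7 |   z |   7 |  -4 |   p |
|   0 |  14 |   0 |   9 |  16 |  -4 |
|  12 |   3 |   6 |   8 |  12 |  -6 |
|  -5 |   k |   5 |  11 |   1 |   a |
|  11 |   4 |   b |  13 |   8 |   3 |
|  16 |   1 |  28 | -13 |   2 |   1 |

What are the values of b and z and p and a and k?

b = -4, z = 0, p = 24, a = 17, k = 6

Rows 2 and 3 both sum to 35, so that's the common total.
The known cells in column 2 total 29, leaving 35 − 29 = 6 for the blank.
The known cells in row 5 total 39, leaving 35 − 39 = -4 for the blank.
The known cells in column 3 total 35, leaving 35 − 35 = 0 for the blank.
The known cells in row 1 total 11, leaving 35 − 11 = 24 for the blank.
The known cells in row 4 total 18, leaving 35 − 18 = 17 for the blank.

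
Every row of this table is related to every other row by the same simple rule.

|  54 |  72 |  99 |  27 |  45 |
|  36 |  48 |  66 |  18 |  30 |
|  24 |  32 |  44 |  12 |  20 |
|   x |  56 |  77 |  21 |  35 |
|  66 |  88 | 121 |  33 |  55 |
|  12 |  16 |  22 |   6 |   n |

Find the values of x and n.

Each row is a constant multiple of every other row — this is a multiplication table with the headers hidden.
Row 4 is 77/99 = 7/9 times row 1, so its entry in column 1 is 54 × 7/9 = 42.
Row 6 is 22/99 = 2/9 times row 1, so its entry in column 5 is 45 × 2/9 = 10.

x = 42, n = 10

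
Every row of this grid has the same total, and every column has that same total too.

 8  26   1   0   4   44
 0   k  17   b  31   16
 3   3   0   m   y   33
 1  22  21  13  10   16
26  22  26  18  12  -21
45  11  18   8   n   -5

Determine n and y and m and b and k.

Rows 1 and 4 both sum to 83, so that's the common total.
The known cells in row 6 total 77, leaving 83 − 77 = 6 for the blank.
The known cells in column 5 total 63, leaving 83 − 63 = 20 for the blank.
The known cells in column 2 total 84, leaving 83 − 84 = -1 for the blank.
The known cells in row 3 total 59, leaving 83 − 59 = 24 for the blank.
The known cells in row 2 total 63, leaving 83 − 63 = 20 for the blank.

n = 6, y = 20, m = 24, b = 20, k = -1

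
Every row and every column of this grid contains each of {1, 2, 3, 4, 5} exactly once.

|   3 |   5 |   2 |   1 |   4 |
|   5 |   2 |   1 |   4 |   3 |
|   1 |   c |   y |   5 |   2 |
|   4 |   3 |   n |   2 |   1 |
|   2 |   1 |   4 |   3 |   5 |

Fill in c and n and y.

c = 4, n = 5, y = 3

At (row 4, col 3): row 4 already has {1, 2, 3, 4}, so the value is 5.
For row 3, column 2: column 2 already has {1, 2, 3, 5}; that leaves 4.
Cell (3,3): row 3 already has {1, 2, 4, 5} → 3.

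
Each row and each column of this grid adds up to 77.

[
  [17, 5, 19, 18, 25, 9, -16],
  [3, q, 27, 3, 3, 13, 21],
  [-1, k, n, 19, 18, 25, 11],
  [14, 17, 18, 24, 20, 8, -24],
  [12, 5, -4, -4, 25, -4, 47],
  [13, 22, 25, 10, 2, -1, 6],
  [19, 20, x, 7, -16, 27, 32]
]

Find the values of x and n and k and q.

x = -12, n = 4, k = 1, q = 7

The known cells in row 2 total 70, leaving 77 − 70 = 7 for the blank.
The known cells in row 7 total 89, leaving 77 − 89 = -12 for the blank.
The known cells in column 2 total 76, leaving 77 − 76 = 1 for the blank.
The known cells in row 3 total 73, leaving 77 − 73 = 4 for the blank.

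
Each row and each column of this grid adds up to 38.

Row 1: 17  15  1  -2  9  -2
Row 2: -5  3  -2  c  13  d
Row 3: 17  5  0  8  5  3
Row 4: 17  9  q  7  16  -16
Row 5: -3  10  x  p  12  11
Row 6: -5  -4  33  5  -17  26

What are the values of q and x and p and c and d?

Column 6 has -2 + 3 − 16 + 11 + 26 = 22; the blank must be 38 − 22 = 16.
Row 4 has 17 + 9 + 7 + 16 − 16 = 33; the blank must be 38 − 33 = 5.
Column 3 has 1 − 2 + 0 + 5 + 33 = 37; the blank must be 38 − 37 = 1.
Row 5 has -3 + 10 + 1 + 12 + 11 = 31; the blank must be 38 − 31 = 7.
Row 2 has -5 + 3 − 2 + 13 + 16 = 25; the blank must be 38 − 25 = 13.

q = 5, x = 1, p = 7, c = 13, d = 16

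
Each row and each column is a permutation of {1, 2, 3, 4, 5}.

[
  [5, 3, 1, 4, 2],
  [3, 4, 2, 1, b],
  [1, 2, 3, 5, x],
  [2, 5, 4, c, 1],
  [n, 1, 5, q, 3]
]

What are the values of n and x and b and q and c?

For row 3, column 5: row 3 already has {1, 2, 3, 5}; that leaves 4.
For row 5, column 1: column 1 already has {1, 2, 3, 5}; that leaves 4.
For row 5, column 4: row 5 already has {1, 3, 4, 5}; that leaves 2.
For row 2, column 5: row 2 already has {1, 2, 3, 4}; that leaves 5.
For row 4, column 4: row 4 already has {1, 2, 4, 5}; that leaves 3.

n = 4, x = 4, b = 5, q = 2, c = 3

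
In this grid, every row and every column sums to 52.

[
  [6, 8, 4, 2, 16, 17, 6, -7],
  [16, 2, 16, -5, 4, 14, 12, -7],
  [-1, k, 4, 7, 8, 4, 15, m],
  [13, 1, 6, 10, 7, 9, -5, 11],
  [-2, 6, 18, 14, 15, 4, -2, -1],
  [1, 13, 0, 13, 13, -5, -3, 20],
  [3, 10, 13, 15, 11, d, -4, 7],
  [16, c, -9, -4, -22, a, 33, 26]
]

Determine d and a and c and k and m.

Column 8: -7 − 7 + 11 − 1 + 20 + 7 + 26 = 49, so its missing entry is 52 − 49 = 3.
Row 3: -1 + 4 + 7 + 8 + 4 + 15 + 3 = 40, so its missing entry is 52 − 40 = 12.
Column 2: 8 + 2 + 12 + 1 + 6 + 13 + 10 = 52, so its missing entry is 52 − 52 = 0.
Row 7: 3 + 10 + 13 + 15 + 11 − 4 + 7 = 55, so its missing entry is 52 − 55 = -3.
Row 8: 16 + 0 − 9 − 4 − 22 + 33 + 26 = 40, so its missing entry is 52 − 40 = 12.

d = -3, a = 12, c = 0, k = 12, m = 3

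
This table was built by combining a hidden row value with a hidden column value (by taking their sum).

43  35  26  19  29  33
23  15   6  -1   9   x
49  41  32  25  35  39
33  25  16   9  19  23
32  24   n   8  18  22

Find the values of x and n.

The difference between any two rows is the same in every column — this is an addition table with the headers hidden.
Row 2 minus row 1 is 9 − 29 = -20, so its entry in column 6 is 33 + (-20) = 13.
Row 5 minus row 1 is 18 − 29 = -11, so its entry in column 3 is 26 + (-11) = 15.

x = 13, n = 15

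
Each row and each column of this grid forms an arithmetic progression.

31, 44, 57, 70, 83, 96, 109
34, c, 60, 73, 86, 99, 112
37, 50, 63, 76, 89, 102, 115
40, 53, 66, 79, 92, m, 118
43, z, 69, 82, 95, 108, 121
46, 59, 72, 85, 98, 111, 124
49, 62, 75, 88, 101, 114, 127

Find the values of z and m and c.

Along each row the entries change by 13 per step; down each column they change by 3.
Row 5: from 43 at column 1, stepping by 13 to column 2 gives 56.
Row 4: from 40 at column 1, stepping by 13 to column 6 gives 105.
Row 2: from 34 at column 1, stepping by 13 to column 2 gives 47.

z = 56, m = 105, c = 47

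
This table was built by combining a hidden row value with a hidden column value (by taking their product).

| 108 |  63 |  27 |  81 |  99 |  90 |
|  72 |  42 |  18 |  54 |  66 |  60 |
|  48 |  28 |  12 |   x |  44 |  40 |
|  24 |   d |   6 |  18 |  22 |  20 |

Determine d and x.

d = 14, x = 36

Each row is a constant multiple of every other row — this is a multiplication table with the headers hidden.
Row 4 is 20/90 = 2/9 times row 1, so its entry in column 2 is 63 × 2/9 = 14.
Row 3 is 40/90 = 4/9 times row 1, so its entry in column 4 is 81 × 4/9 = 36.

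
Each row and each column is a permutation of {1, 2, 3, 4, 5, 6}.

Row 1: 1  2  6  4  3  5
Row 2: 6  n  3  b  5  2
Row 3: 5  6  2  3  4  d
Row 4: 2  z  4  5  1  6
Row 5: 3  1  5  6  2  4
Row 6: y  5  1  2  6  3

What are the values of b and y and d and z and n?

b = 1, y = 4, d = 1, z = 3, n = 4

At (row 4, col 2): row 4 already has {1, 2, 4, 5, 6}, so the value is 3.
For row 2, column 2: column 2 already has {1, 2, 3, 5, 6}; that leaves 4.
Cell (6,1): row 6 already has {1, 2, 3, 5, 6} → 4.
At (row 3, col 6): row 3 already has {2, 3, 4, 5, 6}, so the value is 1.
Cell (2,4): row 2 already has {2, 3, 4, 5, 6} → 1.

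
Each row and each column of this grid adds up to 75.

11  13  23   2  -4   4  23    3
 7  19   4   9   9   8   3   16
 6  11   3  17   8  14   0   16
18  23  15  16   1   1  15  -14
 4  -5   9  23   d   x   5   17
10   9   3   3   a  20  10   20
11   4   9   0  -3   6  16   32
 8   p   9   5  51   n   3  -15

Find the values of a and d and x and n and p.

The known cells in column 2 total 74, leaving 75 − 74 = 1 for the blank.
The known cells in row 6 total 75, leaving 75 − 75 = 0 for the blank.
The known cells in column 5 total 62, leaving 75 − 62 = 13 for the blank.
The known cells in row 5 total 66, leaving 75 − 66 = 9 for the blank.
The known cells in row 8 total 62, leaving 75 − 62 = 13 for the blank.

a = 0, d = 13, x = 9, n = 13, p = 1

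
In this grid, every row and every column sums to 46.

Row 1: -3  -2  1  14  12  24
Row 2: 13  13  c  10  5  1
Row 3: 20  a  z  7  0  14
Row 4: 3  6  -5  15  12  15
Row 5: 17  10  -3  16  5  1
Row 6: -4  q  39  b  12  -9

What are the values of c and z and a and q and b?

Row 2 has 13 + 13 + 10 + 5 + 1 = 42; the blank must be 46 − 42 = 4.
Column 3 has 1 + 4 − 5 − 3 + 39 = 36; the blank must be 46 − 36 = 10.
Row 3 has 20 + 10 + 7 + 0 + 14 = 51; the blank must be 46 − 51 = -5.
Column 2 has -2 + 13 − 5 + 6 + 10 = 22; the blank must be 46 − 22 = 24.
Row 6 has -4 + 24 + 39 + 12 − 9 = 62; the blank must be 46 − 62 = -16.

c = 4, z = 10, a = -5, q = 24, b = -16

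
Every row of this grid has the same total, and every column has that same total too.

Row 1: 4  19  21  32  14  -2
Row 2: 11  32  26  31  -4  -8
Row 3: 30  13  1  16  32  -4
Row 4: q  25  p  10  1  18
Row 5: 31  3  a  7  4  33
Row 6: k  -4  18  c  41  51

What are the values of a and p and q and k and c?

Rows 1 and 2 both sum to 88, so that's the common total.
The known cells in row 5 total 78, leaving 88 − 78 = 10 for the blank.
The known cells in column 4 total 96, leaving 88 − 96 = -8 for the blank.
The known cells in row 6 total 98, leaving 88 − 98 = -10 for the blank.
The known cells in column 1 total 66, leaving 88 − 66 = 22 for the blank.
The known cells in row 4 total 76, leaving 88 − 76 = 12 for the blank.

a = 10, p = 12, q = 22, k = -10, c = -8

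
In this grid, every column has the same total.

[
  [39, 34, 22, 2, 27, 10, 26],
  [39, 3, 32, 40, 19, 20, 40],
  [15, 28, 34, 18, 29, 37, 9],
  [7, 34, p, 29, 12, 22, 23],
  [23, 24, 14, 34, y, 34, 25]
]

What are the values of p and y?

The complete columns each total 123.
Column 3 is missing 123 − 102 = 21 (since 22 + 32 + 34 + 14 = 102).
Column 5 is missing 123 − 87 = 36 (since 27 + 19 + 29 + 12 = 87).

p = 21, y = 36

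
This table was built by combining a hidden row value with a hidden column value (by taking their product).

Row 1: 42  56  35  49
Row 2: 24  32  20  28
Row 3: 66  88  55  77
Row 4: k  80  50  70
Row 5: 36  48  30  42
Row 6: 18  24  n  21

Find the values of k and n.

k = 60, n = 15

Each row is a constant multiple of every other row — this is a multiplication table with the headers hidden.
Row 4 is 80/56 = 10/7 times row 1, so its entry in column 1 is 42 × 10/7 = 60.
Row 6 is 24/56 = 3/7 times row 1, so its entry in column 3 is 35 × 3/7 = 15.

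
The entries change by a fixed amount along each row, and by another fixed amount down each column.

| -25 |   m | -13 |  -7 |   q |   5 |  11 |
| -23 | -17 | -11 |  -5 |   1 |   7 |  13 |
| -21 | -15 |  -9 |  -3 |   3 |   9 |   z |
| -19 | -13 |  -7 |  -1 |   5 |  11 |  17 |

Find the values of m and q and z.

m = -19, q = -1, z = 15

Along each row the entries change by 6 per step; down each column they change by 2.
Row 1: from -25 at column 1, stepping by 6 to column 2 gives -19.
Row 1: from -25 at column 1, stepping by 6 to column 5 gives -1.
Row 3: from -21 at column 1, stepping by 6 to column 7 gives 15.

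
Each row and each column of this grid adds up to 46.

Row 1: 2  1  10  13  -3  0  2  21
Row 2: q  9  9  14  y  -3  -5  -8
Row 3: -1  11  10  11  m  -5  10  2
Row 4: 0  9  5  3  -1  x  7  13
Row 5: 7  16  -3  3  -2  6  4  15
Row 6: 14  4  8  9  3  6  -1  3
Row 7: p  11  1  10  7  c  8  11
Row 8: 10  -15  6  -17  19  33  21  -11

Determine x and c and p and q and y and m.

x = 10, c = -1, p = -1, q = 15, y = 15, m = 8

Row 3 has -1 + 11 + 10 + 11 − 5 + 10 + 2 = 38; the blank must be 46 − 38 = 8.
Column 5 has -3 + 8 − 1 − 2 + 3 + 7 + 19 = 31; the blank must be 46 − 31 = 15.
Row 2 has 9 + 9 + 14 + 15 − 3 − 5 − 8 = 31; the blank must be 46 − 31 = 15.
Column 1 has 2 + 15 − 1 + 0 + 7 + 14 + 10 = 47; the blank must be 46 − 47 = -1.
Row 7 has -1 + 11 + 1 + 10 + 7 + 8 + 11 = 47; the blank must be 46 − 47 = -1.
Row 4 has 0 + 9 + 5 + 3 − 1 + 7 + 13 = 36; the blank must be 46 − 36 = 10.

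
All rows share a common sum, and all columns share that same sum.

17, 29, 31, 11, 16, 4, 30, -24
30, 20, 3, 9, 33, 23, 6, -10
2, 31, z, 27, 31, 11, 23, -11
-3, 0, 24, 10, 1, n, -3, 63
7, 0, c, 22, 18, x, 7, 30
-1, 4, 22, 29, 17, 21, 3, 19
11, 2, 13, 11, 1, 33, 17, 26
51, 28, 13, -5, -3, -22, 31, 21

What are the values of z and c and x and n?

Rows 1 and 2 both sum to 114, so that's the common total.
Row 4 has -3 + 0 + 24 + 10 + 1 − 3 + 63 = 92; the blank must be 114 − 92 = 22.
Column 6 has 4 + 23 + 11 + 22 + 21 + 33 − 22 = 92; the blank must be 114 − 92 = 22.
Row 5 has 7 + 0 + 22 + 18 + 22 + 7 + 30 = 106; the blank must be 114 − 106 = 8.
Row 3 has 2 + 31 + 27 + 31 + 11 + 23 − 11 = 114; the blank must be 114 − 114 = 0.

z = 0, c = 8, x = 22, n = 22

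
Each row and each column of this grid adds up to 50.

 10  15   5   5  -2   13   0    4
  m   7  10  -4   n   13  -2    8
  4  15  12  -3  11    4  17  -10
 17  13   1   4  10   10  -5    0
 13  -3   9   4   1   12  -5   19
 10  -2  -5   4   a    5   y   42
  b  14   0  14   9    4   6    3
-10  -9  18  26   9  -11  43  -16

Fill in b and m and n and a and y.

Column 7 has 0 − 2 + 17 − 5 − 5 + 6 + 43 = 54; the blank must be 50 − 54 = -4.
Row 6 has 10 − 2 − 5 + 4 + 5 − 4 + 42 = 50; the blank must be 50 − 50 = 0.
Column 5 has -2 + 11 + 10 + 1 + 0 + 9 + 9 = 38; the blank must be 50 − 38 = 12.
Row 7 has 14 + 0 + 14 + 9 + 4 + 6 + 3 = 50; the blank must be 50 − 50 = 0.
Row 2 has 7 + 10 − 4 + 12 + 13 − 2 + 8 = 44; the blank must be 50 − 44 = 6.

b = 0, m = 6, n = 12, a = 0, y = -4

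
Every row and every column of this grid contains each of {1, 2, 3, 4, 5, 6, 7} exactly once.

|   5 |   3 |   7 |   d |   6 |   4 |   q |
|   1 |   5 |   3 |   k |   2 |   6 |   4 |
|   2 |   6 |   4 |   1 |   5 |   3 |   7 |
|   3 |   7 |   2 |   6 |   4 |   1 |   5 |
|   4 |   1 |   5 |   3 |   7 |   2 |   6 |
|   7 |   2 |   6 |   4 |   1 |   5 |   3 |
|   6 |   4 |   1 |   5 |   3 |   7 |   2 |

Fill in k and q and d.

k = 7, q = 1, d = 2

For row 2, column 4: row 2 already has {1, 2, 3, 4, 5, 6}; that leaves 7.
Cell (1,4): column 4 already has {1, 3, 4, 5, 6, 7} → 2.
Cell (1,7): row 1 already has {2, 3, 4, 5, 6, 7} → 1.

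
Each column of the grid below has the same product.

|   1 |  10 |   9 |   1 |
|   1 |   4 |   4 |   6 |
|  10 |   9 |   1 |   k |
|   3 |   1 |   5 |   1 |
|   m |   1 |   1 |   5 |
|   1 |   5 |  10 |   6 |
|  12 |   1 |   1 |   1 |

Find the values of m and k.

m = 5, k = 10

Columns 2 and 3 each multiply to 1800, so every column has product 1800.
Column 1: 1×1×10×3×1×12 = 360, so the missing entry is 1800 ÷ 360 = 5.
Column 4: 1×6×1×5×6×1 = 180, so the missing entry is 1800 ÷ 180 = 10.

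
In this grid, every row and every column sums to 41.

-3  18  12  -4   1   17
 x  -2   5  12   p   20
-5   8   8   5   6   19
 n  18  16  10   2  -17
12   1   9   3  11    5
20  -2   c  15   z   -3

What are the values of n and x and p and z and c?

Row 4: 18 + 16 + 10 + 2 − 17 = 29, so its missing entry is 41 − 29 = 12.
Column 1: -3 − 5 + 12 + 12 + 20 = 36, so its missing entry is 41 − 36 = 5.
Row 2: 5 − 2 + 5 + 12 + 20 = 40, so its missing entry is 41 − 40 = 1.
Column 5: 1 + 1 + 6 + 2 + 11 = 21, so its missing entry is 41 − 21 = 20.
Row 6: 20 − 2 + 15 + 20 − 3 = 50, so its missing entry is 41 − 50 = -9.

n = 12, x = 5, p = 1, z = 20, c = -9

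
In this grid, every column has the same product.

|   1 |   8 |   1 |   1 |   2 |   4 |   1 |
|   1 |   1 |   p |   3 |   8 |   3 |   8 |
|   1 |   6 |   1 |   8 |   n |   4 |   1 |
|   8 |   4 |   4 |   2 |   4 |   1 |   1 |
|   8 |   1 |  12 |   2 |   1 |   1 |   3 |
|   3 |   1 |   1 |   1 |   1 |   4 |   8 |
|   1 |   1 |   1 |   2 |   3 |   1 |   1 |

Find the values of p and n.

Columns 1 and 4 each multiply to 192, so every column has product 192.
Column 3: 1×1×4×12×1×1 = 48, so the missing entry is 192 ÷ 48 = 4.
Column 5: 2×8×4×1×1×3 = 192, so the missing entry is 192 ÷ 192 = 1.

p = 4, n = 1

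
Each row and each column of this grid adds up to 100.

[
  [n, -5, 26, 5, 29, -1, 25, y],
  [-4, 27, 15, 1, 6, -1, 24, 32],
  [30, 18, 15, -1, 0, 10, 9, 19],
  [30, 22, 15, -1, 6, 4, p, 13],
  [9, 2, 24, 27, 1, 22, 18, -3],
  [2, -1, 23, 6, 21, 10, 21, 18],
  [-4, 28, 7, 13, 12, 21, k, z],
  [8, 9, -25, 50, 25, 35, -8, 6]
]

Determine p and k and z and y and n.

Column 1 has -4 + 30 + 30 + 9 + 2 − 4 + 8 = 71; the blank must be 100 − 71 = 29.
Row 1 has 29 − 5 + 26 + 5 + 29 − 1 + 25 = 108; the blank must be 100 − 108 = -8.
Column 8 has -8 + 32 + 19 + 13 − 3 + 18 + 6 = 77; the blank must be 100 − 77 = 23.
Row 4 has 30 + 22 + 15 − 1 + 6 + 4 + 13 = 89; the blank must be 100 − 89 = 11.
Row 7 has -4 + 28 + 7 + 13 + 12 + 21 + 23 = 100; the blank must be 100 − 100 = 0.

p = 11, k = 0, z = 23, y = -8, n = 29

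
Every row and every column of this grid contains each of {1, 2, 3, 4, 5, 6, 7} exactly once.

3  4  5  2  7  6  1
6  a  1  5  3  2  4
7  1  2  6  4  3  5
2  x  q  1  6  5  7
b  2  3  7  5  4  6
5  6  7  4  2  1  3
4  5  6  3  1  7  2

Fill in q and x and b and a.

For row 4, column 3: column 3 already has {1, 2, 3, 5, 6, 7}; that leaves 4.
Cell (4,2): row 4 already has {1, 2, 4, 5, 6, 7} → 3.
At (row 5, col 1): row 5 already has {2, 3, 4, 5, 6, 7}, so the value is 1.
Cell (2,2): row 2 already has {1, 2, 3, 4, 5, 6} → 7.

q = 4, x = 3, b = 1, a = 7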